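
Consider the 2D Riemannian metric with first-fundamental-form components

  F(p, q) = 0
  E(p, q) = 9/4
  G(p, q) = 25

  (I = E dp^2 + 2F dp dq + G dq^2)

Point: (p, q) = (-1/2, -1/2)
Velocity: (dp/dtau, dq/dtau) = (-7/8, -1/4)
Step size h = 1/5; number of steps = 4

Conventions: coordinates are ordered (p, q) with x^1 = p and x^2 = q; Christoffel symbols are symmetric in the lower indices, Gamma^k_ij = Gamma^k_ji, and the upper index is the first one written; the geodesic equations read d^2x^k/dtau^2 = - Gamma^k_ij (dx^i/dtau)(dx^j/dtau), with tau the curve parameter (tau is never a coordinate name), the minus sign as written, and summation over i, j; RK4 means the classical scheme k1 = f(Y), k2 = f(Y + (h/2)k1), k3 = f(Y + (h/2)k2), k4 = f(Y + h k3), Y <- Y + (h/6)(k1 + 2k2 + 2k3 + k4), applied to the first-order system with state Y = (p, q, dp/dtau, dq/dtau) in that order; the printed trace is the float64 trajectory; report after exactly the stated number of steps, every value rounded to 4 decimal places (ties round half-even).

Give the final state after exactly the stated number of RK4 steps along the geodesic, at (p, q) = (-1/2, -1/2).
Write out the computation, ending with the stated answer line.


f(Y) = (dp/dtau, dq/dtau, -Gamma^p_ij Y'^i Y'^j, -Gamma^q_ij Y'^i Y'^j) with the Gammas evaluated at the stage position; h = 0.200000; intermediate values shown to 6 dp
step 0: p = -0.5000, q = -0.5000, dp/dtau = -0.8750, dq/dtau = -0.2500
step 1:
  k1: at (p, q) = (-0.500000, -0.500000), (dp/dtau, dq/dtau) = (-0.875000, -0.250000); Gamma_ppp = 0.000000, Gamma_ppq = 0.000000, Gamma_pqq = 0.000000, Gamma_qpp = 0.000000, Gamma_qpq = 0.000000, Gamma_qqq = 0.000000; k1 = (-0.875000, -0.250000, 0.000000, 0.000000)
  k2: at (p, q) = (-0.587500, -0.525000), (dp/dtau, dq/dtau) = (-0.875000, -0.250000); Gamma_ppp = 0.000000, Gamma_ppq = 0.000000, Gamma_pqq = 0.000000, Gamma_qpp = 0.000000, Gamma_qpq = 0.000000, Gamma_qqq = 0.000000; k2 = (-0.875000, -0.250000, 0.000000, 0.000000)
  k3: at (p, q) = (-0.587500, -0.525000), (dp/dtau, dq/dtau) = (-0.875000, -0.250000); Gamma_ppp = 0.000000, Gamma_ppq = 0.000000, Gamma_pqq = 0.000000, Gamma_qpp = 0.000000, Gamma_qpq = 0.000000, Gamma_qqq = 0.000000; k3 = (-0.875000, -0.250000, 0.000000, 0.000000)
  k4: at (p, q) = (-0.675000, -0.550000), (dp/dtau, dq/dtau) = (-0.875000, -0.250000); Gamma_ppp = 0.000000, Gamma_ppq = 0.000000, Gamma_pqq = 0.000000, Gamma_qpp = 0.000000, Gamma_qpq = 0.000000, Gamma_qqq = 0.000000; k4 = (-0.875000, -0.250000, 0.000000, 0.000000)
  Y <- Y + (h/6)(k1 + 2k2 + 2k3 + k4): p = -0.6750, q = -0.5500, dp/dtau = -0.8750, dq/dtau = -0.2500
step 2:
  k1: at (p, q) = (-0.675000, -0.550000), (dp/dtau, dq/dtau) = (-0.875000, -0.250000); Gamma_ppp = 0.000000, Gamma_ppq = 0.000000, Gamma_pqq = 0.000000, Gamma_qpp = 0.000000, Gamma_qpq = 0.000000, Gamma_qqq = 0.000000; k1 = (-0.875000, -0.250000, 0.000000, 0.000000)
  k2: at (p, q) = (-0.762500, -0.575000), (dp/dtau, dq/dtau) = (-0.875000, -0.250000); Gamma_ppp = 0.000000, Gamma_ppq = 0.000000, Gamma_pqq = 0.000000, Gamma_qpp = 0.000000, Gamma_qpq = 0.000000, Gamma_qqq = 0.000000; k2 = (-0.875000, -0.250000, 0.000000, 0.000000)
  k3: at (p, q) = (-0.762500, -0.575000), (dp/dtau, dq/dtau) = (-0.875000, -0.250000); Gamma_ppp = 0.000000, Gamma_ppq = 0.000000, Gamma_pqq = 0.000000, Gamma_qpp = 0.000000, Gamma_qpq = 0.000000, Gamma_qqq = 0.000000; k3 = (-0.875000, -0.250000, 0.000000, 0.000000)
  k4: at (p, q) = (-0.850000, -0.600000), (dp/dtau, dq/dtau) = (-0.875000, -0.250000); Gamma_ppp = 0.000000, Gamma_ppq = 0.000000, Gamma_pqq = 0.000000, Gamma_qpp = 0.000000, Gamma_qpq = 0.000000, Gamma_qqq = 0.000000; k4 = (-0.875000, -0.250000, 0.000000, 0.000000)
  Y <- Y + (h/6)(k1 + 2k2 + 2k3 + k4): p = -0.8500, q = -0.6000, dp/dtau = -0.8750, dq/dtau = -0.2500
step 3:
  k1: at (p, q) = (-0.850000, -0.600000), (dp/dtau, dq/dtau) = (-0.875000, -0.250000); Gamma_ppp = 0.000000, Gamma_ppq = 0.000000, Gamma_pqq = 0.000000, Gamma_qpp = 0.000000, Gamma_qpq = 0.000000, Gamma_qqq = 0.000000; k1 = (-0.875000, -0.250000, 0.000000, 0.000000)
  k2: at (p, q) = (-0.937500, -0.625000), (dp/dtau, dq/dtau) = (-0.875000, -0.250000); Gamma_ppp = 0.000000, Gamma_ppq = 0.000000, Gamma_pqq = 0.000000, Gamma_qpp = 0.000000, Gamma_qpq = 0.000000, Gamma_qqq = 0.000000; k2 = (-0.875000, -0.250000, 0.000000, 0.000000)
  k3: at (p, q) = (-0.937500, -0.625000), (dp/dtau, dq/dtau) = (-0.875000, -0.250000); Gamma_ppp = 0.000000, Gamma_ppq = 0.000000, Gamma_pqq = 0.000000, Gamma_qpp = 0.000000, Gamma_qpq = 0.000000, Gamma_qqq = 0.000000; k3 = (-0.875000, -0.250000, 0.000000, 0.000000)
  k4: at (p, q) = (-1.025000, -0.650000), (dp/dtau, dq/dtau) = (-0.875000, -0.250000); Gamma_ppp = 0.000000, Gamma_ppq = 0.000000, Gamma_pqq = 0.000000, Gamma_qpp = 0.000000, Gamma_qpq = 0.000000, Gamma_qqq = 0.000000; k4 = (-0.875000, -0.250000, 0.000000, 0.000000)
  Y <- Y + (h/6)(k1 + 2k2 + 2k3 + k4): p = -1.0250, q = -0.6500, dp/dtau = -0.8750, dq/dtau = -0.2500
step 4:
  k1: at (p, q) = (-1.025000, -0.650000), (dp/dtau, dq/dtau) = (-0.875000, -0.250000); Gamma_ppp = 0.000000, Gamma_ppq = 0.000000, Gamma_pqq = 0.000000, Gamma_qpp = 0.000000, Gamma_qpq = 0.000000, Gamma_qqq = 0.000000; k1 = (-0.875000, -0.250000, 0.000000, 0.000000)
  k2: at (p, q) = (-1.112500, -0.675000), (dp/dtau, dq/dtau) = (-0.875000, -0.250000); Gamma_ppp = 0.000000, Gamma_ppq = 0.000000, Gamma_pqq = 0.000000, Gamma_qpp = 0.000000, Gamma_qpq = 0.000000, Gamma_qqq = 0.000000; k2 = (-0.875000, -0.250000, 0.000000, 0.000000)
  k3: at (p, q) = (-1.112500, -0.675000), (dp/dtau, dq/dtau) = (-0.875000, -0.250000); Gamma_ppp = 0.000000, Gamma_ppq = 0.000000, Gamma_pqq = 0.000000, Gamma_qpp = 0.000000, Gamma_qpq = 0.000000, Gamma_qqq = 0.000000; k3 = (-0.875000, -0.250000, 0.000000, 0.000000)
  k4: at (p, q) = (-1.200000, -0.700000), (dp/dtau, dq/dtau) = (-0.875000, -0.250000); Gamma_ppp = 0.000000, Gamma_ppq = 0.000000, Gamma_pqq = 0.000000, Gamma_qpp = 0.000000, Gamma_qpq = 0.000000, Gamma_qqq = 0.000000; k4 = (-0.875000, -0.250000, 0.000000, 0.000000)
  Y <- Y + (h/6)(k1 + 2k2 + 2k3 + k4): p = -1.2000, q = -0.7000, dp/dtau = -0.8750, dq/dtau = -0.2500

Answer: p = -1.2000, q = -0.7000, dp/dtau = -0.8750, dq/dtau = -0.2500


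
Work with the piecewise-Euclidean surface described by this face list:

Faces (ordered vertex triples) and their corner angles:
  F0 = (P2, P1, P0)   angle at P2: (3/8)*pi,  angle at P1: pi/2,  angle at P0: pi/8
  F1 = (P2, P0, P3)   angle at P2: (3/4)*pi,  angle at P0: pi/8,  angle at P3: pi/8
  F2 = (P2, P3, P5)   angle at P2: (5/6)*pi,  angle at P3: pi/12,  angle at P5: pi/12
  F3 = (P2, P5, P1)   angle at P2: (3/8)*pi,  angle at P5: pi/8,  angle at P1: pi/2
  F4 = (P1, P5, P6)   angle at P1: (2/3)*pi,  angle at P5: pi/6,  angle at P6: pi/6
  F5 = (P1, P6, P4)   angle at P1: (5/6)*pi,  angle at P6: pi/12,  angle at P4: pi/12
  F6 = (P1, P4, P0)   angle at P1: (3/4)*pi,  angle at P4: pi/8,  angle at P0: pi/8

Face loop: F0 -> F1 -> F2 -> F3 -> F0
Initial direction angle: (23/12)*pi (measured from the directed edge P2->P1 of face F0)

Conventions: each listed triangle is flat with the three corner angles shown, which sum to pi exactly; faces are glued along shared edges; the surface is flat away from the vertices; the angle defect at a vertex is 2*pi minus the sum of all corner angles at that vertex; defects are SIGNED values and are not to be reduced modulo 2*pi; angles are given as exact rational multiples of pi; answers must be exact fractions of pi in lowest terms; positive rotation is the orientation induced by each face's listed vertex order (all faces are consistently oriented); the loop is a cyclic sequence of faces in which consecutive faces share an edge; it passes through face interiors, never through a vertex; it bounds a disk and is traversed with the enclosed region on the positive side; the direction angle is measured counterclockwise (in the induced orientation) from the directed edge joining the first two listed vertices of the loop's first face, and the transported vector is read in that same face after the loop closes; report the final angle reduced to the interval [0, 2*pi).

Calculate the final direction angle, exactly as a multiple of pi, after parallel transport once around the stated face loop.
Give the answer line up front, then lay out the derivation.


Answer: final direction angle = (19/12)*pi

enclosed vertex P2: corner angles sum to (7/3)*pi, defect = 2*pi - (7/3)*pi = -pi/3
summing the enclosed defects onto the initial angle, mod 2*pi in the induced orientation:
final angle = (23/12)*pi - pi/3 = (19/12)*pi (mod 2*pi)


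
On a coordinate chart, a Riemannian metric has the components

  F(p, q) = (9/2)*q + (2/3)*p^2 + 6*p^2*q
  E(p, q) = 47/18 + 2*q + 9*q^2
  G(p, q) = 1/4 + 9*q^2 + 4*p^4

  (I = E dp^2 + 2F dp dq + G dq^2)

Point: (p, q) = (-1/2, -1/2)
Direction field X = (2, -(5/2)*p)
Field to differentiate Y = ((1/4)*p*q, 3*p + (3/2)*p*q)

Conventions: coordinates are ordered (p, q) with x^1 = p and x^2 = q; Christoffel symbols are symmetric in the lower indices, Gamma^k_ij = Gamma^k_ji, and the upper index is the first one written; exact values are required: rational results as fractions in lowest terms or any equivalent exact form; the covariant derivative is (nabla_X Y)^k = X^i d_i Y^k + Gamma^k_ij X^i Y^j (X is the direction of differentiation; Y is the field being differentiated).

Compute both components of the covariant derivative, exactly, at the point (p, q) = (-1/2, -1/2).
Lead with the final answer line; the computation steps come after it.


Answer: (nabla_X Y)^p = 43617/5968, (nabla_X Y)^q = 66545/4476

E = 139/36, F = -17/6, G = 11/4 at the point
E_p = 0, E_q = -7, F_p = 7/3, F_q = 6, G_p = -2, G_q = -9
EG - F^2 = 373/144;  g^inv = (144/373) * [[11/4, 17/6], [17/6, 139/36]]
first-kind symbols [ij,l] = (1/2)(d_i g_jl + d_j g_il - d_l g_ij): [pp,p] = E_p/2 = 0, [pp,q] = F_p - E_q/2 = 35/6, [pq,p] = E_q/2 = -7/2, [pq,q] = G_p/2 = -1, [qq,p] = F_q - G_p/2 = 7, [qq,q] = G_q/2 = -9/2
Gamma^p_ij = (G*[ij,p] - F*[ij,q])/(EG - F^2), Gamma^q_ij = (E*[ij,q] - F*[ij,p])/(EG - F^2)
Gamma_ppp = 2380/373, Gamma_ppq = -1794/373, Gamma_pqq = 936/373, Gamma_qpp = 9730/1119, Gamma_qpq = -1984/373, Gamma_qqq = 354/373
X = (2, 5/4), Y = (1/16, -9/8) at the point


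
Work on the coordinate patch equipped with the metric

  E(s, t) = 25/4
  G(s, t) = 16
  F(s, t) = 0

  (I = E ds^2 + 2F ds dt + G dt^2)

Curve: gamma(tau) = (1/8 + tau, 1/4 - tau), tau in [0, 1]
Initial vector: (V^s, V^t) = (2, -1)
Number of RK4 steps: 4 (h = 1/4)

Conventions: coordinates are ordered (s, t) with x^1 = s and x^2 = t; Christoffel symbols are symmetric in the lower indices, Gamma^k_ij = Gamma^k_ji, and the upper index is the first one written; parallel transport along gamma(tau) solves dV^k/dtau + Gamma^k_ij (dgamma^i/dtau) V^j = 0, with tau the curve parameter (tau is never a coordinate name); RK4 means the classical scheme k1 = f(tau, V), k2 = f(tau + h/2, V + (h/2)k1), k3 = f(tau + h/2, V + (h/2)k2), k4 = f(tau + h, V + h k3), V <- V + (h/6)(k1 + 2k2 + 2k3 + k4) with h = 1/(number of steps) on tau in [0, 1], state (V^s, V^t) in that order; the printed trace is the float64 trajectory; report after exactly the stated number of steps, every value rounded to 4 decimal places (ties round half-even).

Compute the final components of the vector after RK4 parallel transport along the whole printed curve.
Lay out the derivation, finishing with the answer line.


gamma'(tau) = (1, -1); f(tau, V)^k = -Gamma^k_ij(gamma(tau)) gamma'^i(tau) V^j; h = 1/4; intermediate values shown to 6 dp
curve data and Christoffel symbols at the stage parameters:
  tau = 0.000000: gamma = (0.125000, 0.250000), gamma' = (1.000000, -1.000000); Gamma_sss = 0.000000, Gamma_sst = 0.000000, Gamma_stt = 0.000000, Gamma_tss = 0.000000, Gamma_tst = 0.000000, Gamma_ttt = 0.000000
  tau = 0.125000: gamma = (0.250000, 0.125000), gamma' = (1.000000, -1.000000); Gamma_sss = 0.000000, Gamma_sst = 0.000000, Gamma_stt = 0.000000, Gamma_tss = 0.000000, Gamma_tst = 0.000000, Gamma_ttt = 0.000000
  tau = 0.250000: gamma = (0.375000, 0.000000), gamma' = (1.000000, -1.000000); Gamma_sss = 0.000000, Gamma_sst = 0.000000, Gamma_stt = 0.000000, Gamma_tss = 0.000000, Gamma_tst = 0.000000, Gamma_ttt = 0.000000
  tau = 0.375000: gamma = (0.500000, -0.125000), gamma' = (1.000000, -1.000000); Gamma_sss = 0.000000, Gamma_sst = 0.000000, Gamma_stt = 0.000000, Gamma_tss = 0.000000, Gamma_tst = 0.000000, Gamma_ttt = 0.000000
  tau = 0.500000: gamma = (0.625000, -0.250000), gamma' = (1.000000, -1.000000); Gamma_sss = 0.000000, Gamma_sst = 0.000000, Gamma_stt = 0.000000, Gamma_tss = 0.000000, Gamma_tst = 0.000000, Gamma_ttt = 0.000000
  tau = 0.625000: gamma = (0.750000, -0.375000), gamma' = (1.000000, -1.000000); Gamma_sss = 0.000000, Gamma_sst = 0.000000, Gamma_stt = 0.000000, Gamma_tss = 0.000000, Gamma_tst = 0.000000, Gamma_ttt = 0.000000
  tau = 0.750000: gamma = (0.875000, -0.500000), gamma' = (1.000000, -1.000000); Gamma_sss = 0.000000, Gamma_sst = 0.000000, Gamma_stt = 0.000000, Gamma_tss = 0.000000, Gamma_tst = 0.000000, Gamma_ttt = 0.000000
  tau = 0.875000: gamma = (1.000000, -0.625000), gamma' = (1.000000, -1.000000); Gamma_sss = 0.000000, Gamma_sst = 0.000000, Gamma_stt = 0.000000, Gamma_tss = 0.000000, Gamma_tst = 0.000000, Gamma_ttt = 0.000000
  tau = 1.000000: gamma = (1.125000, -0.750000), gamma' = (1.000000, -1.000000); Gamma_sss = 0.000000, Gamma_sst = 0.000000, Gamma_stt = 0.000000, Gamma_tss = 0.000000, Gamma_tst = 0.000000, Gamma_ttt = 0.000000
step 0: V^s = 2.0000, V^t = -1.0000
step 1: k1 = (0.000000, 0.000000), k2 = (0.000000, 0.000000), k3 = (0.000000, 0.000000), k4 = (0.000000, 0.000000); V <- V + (h/6)(k1 + 2k2 + 2k3 + k4): V^s = 2.0000, V^t = -1.0000
step 2: k1 = (0.000000, 0.000000), k2 = (0.000000, 0.000000), k3 = (0.000000, 0.000000), k4 = (0.000000, 0.000000); V <- V + (h/6)(k1 + 2k2 + 2k3 + k4): V^s = 2.0000, V^t = -1.0000
step 3: k1 = (0.000000, 0.000000), k2 = (0.000000, 0.000000), k3 = (0.000000, 0.000000), k4 = (0.000000, 0.000000); V <- V + (h/6)(k1 + 2k2 + 2k3 + k4): V^s = 2.0000, V^t = -1.0000
step 4: k1 = (0.000000, 0.000000), k2 = (0.000000, 0.000000), k3 = (0.000000, 0.000000), k4 = (0.000000, 0.000000); V <- V + (h/6)(k1 + 2k2 + 2k3 + k4): V^s = 2.0000, V^t = -1.0000

Answer: V^s = 2.0000, V^t = -1.0000


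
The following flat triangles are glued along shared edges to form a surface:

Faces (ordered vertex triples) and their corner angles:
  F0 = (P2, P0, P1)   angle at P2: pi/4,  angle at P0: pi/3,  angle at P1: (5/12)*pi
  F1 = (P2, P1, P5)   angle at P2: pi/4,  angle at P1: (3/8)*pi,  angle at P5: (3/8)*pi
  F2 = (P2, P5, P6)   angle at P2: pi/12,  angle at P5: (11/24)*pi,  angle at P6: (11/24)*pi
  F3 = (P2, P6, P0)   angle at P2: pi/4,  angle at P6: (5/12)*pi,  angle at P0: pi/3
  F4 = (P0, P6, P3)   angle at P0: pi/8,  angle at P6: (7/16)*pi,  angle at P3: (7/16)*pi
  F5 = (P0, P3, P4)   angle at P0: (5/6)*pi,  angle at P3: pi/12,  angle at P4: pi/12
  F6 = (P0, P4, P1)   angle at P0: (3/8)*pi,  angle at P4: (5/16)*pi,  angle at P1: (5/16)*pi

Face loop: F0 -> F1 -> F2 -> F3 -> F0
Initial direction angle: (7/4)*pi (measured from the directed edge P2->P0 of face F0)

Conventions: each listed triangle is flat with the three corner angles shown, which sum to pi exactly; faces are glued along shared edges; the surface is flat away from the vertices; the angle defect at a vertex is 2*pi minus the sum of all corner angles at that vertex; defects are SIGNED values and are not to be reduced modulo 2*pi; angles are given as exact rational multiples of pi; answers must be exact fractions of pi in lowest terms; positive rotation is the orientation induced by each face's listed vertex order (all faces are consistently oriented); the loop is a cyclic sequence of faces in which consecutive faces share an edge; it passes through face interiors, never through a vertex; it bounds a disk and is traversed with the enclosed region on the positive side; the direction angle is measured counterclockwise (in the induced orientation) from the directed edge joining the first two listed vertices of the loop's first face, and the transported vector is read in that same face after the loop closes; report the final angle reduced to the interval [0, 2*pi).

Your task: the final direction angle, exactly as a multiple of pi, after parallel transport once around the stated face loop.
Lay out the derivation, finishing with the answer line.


enclosed vertex P2: corner angles sum to (5/6)*pi, defect = 2*pi - (5/6)*pi = (7/6)*pi
final direction = starting direction + enclosed defect total, reduced mod 2*pi (induced orientation)
final angle = (7/4)*pi + (7/6)*pi = (11/12)*pi (mod 2*pi)

Answer: final direction angle = (11/12)*pi


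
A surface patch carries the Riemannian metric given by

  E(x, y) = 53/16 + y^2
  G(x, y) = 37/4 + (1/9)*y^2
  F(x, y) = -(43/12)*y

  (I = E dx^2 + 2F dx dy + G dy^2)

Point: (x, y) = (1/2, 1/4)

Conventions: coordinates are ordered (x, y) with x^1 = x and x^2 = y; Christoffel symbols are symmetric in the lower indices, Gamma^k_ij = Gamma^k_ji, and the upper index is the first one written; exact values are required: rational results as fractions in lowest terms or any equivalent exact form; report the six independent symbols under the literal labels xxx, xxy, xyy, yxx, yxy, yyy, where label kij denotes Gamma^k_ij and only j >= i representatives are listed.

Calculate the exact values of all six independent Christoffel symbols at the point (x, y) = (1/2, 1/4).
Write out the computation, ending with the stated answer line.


E = 27/8, F = -43/48, G = 1333/144 at the point
E_x = 0, E_y = 1/2, F_x = 0, F_y = -43/12, G_x = 0, G_y = 1/18
EG - F^2 = 70133/2304;  g^inv = (2304/70133) * [[1333/144, 43/48], [43/48, 27/8]]
first-kind symbols [ij,l] = (1/2)(d_i g_jl + d_j g_il - d_l g_ij): [xx,x] = E_x/2 = 0, [xx,y] = F_x - E_y/2 = -1/4, [xy,x] = E_y/2 = 1/4, [xy,y] = G_x/2 = 0, [yy,x] = F_y - G_x/2 = -43/12, [yy,y] = G_y/2 = 1/36
Gamma^x_ij = (G*[ij,x] - F*[ij,y])/(EG - F^2), Gamma^y_ij = (E*[ij,y] - F*[ij,x])/(EG - F^2)

Answer: Gamma_xxx = -12/1631, Gamma_xxy = 124/1631, Gamma_xyy = -1776/1631, Gamma_yxx = -1944/70133, Gamma_yxy = 12/1631, Gamma_yyy = -7180/70133


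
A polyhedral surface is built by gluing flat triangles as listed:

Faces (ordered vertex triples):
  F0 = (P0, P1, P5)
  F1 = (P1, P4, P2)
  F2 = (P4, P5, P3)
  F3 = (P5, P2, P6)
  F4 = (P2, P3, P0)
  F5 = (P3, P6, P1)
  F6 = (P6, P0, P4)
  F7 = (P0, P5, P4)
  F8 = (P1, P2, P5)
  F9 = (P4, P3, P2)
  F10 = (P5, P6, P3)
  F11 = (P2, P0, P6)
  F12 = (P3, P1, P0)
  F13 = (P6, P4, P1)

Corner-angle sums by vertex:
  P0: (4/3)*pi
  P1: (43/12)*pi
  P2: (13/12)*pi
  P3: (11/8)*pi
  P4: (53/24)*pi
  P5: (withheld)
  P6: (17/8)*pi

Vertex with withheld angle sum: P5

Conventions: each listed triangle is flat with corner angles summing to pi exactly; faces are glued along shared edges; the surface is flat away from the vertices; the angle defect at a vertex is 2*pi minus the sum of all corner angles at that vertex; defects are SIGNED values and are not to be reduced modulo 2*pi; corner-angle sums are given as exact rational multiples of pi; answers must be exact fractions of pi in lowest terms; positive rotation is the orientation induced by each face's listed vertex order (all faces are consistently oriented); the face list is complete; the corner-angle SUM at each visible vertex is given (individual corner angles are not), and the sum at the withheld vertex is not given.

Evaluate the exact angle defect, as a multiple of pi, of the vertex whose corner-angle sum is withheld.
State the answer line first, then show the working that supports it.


Answer: defect(P5) = (-7/24)*pi

V = 7, E = 21, F = 14; chi = V - E + F = 0
Gauss-Bonnet: total defect = 2*pi*chi = 0; visible defects sum to (7/24)*pi


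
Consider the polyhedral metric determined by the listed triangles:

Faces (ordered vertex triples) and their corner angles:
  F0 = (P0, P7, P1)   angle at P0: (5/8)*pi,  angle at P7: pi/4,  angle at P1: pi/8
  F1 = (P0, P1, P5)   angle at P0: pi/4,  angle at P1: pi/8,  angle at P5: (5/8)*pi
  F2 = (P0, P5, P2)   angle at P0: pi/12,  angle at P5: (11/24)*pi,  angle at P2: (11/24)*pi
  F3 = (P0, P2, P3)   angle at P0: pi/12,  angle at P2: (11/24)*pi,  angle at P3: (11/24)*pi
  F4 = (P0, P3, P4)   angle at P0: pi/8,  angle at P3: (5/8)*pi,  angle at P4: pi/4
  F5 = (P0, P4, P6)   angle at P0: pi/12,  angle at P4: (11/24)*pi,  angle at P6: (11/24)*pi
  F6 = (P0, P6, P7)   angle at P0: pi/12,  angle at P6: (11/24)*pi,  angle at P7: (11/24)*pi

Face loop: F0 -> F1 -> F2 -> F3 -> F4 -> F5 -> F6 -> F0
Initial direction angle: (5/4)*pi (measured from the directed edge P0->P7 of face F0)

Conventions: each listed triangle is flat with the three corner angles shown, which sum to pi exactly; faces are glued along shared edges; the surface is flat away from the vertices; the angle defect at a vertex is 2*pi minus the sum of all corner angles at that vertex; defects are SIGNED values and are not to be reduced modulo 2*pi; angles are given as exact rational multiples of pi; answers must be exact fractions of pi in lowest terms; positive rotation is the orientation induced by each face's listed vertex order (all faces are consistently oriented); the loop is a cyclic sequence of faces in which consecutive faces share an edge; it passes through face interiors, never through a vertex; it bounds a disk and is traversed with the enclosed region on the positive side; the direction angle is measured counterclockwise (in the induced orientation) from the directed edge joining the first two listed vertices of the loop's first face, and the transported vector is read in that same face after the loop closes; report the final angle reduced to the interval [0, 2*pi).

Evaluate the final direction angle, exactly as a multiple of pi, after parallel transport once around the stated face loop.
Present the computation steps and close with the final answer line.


enclosed vertex P0: corner angles sum to (4/3)*pi, defect = 2*pi - (4/3)*pi = (2/3)*pi
holonomy = initial angle + sum of enclosed defects (mod 2*pi), positive in the induced orientation
final angle = (5/4)*pi + (2/3)*pi = (23/12)*pi (mod 2*pi)

Answer: final direction angle = (23/12)*pi


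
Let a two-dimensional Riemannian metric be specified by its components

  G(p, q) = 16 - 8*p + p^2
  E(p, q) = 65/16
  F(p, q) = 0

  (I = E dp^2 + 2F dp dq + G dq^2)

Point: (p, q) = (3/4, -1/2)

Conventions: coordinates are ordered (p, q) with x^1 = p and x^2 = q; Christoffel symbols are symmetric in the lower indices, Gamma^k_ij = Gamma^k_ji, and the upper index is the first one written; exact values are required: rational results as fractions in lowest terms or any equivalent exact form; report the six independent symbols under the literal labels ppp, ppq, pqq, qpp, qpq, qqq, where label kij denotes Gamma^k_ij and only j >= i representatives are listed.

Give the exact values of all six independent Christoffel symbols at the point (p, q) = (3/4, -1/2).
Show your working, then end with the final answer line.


E = 65/16, F = 0, G = 169/16 at the point
E_p = 0, E_q = 0, F_p = 0, F_q = 0, G_p = -13/2, G_q = 0
EG - F^2 = 10985/256;  g^inv = (256/10985) * [[169/16, 0], [0, 65/16]]
first-kind symbols [ij,l] = (1/2)(d_i g_jl + d_j g_il - d_l g_ij): [pp,p] = E_p/2 = 0, [pp,q] = F_p - E_q/2 = 0, [pq,p] = E_q/2 = 0, [pq,q] = G_p/2 = -13/4, [qq,p] = F_q - G_p/2 = 13/4, [qq,q] = G_q/2 = 0
Gamma^p_ij = (G*[ij,p] - F*[ij,q])/(EG - F^2), Gamma^q_ij = (E*[ij,q] - F*[ij,p])/(EG - F^2)

Answer: Gamma_ppp = 0, Gamma_ppq = 0, Gamma_pqq = 4/5, Gamma_qpp = 0, Gamma_qpq = -4/13, Gamma_qqq = 0


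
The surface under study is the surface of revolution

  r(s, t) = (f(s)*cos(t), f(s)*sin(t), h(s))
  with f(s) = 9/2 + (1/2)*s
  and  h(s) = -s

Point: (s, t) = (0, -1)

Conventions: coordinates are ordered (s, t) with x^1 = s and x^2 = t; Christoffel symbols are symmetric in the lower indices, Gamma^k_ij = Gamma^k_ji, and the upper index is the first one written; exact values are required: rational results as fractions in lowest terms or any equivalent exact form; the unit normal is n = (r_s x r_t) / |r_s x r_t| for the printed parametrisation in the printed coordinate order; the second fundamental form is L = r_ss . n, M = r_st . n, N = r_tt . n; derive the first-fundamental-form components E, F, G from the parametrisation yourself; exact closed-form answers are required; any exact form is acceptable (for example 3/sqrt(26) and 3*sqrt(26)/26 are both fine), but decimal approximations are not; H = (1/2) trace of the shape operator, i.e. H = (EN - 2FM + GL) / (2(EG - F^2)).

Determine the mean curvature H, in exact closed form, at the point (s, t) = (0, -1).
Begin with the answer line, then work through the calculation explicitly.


Answer: H = -2*sqrt(5)/45

f = 9/2, f' = 1/2, f'' = 0, h' = -1, h'' = 0
E = 5/4, F = 0, G = 81/4; answer radicand W^2 = 5/4
unnormalised second-form numerators: l = 0, m = 0, n = -9/2; L = l/sqrt(5/4), and similarly M = m/sqrt(W^2), N = n/sqrt(W^2)
H = (E*n - 2*F*m + G*l) / (2*(EG - F^2)*sqrt(W^2)); E*n - 2*F*m + G*l = -45/8, EG - F^2 = 405/16, so H = (-1/9)/sqrt(5/4)


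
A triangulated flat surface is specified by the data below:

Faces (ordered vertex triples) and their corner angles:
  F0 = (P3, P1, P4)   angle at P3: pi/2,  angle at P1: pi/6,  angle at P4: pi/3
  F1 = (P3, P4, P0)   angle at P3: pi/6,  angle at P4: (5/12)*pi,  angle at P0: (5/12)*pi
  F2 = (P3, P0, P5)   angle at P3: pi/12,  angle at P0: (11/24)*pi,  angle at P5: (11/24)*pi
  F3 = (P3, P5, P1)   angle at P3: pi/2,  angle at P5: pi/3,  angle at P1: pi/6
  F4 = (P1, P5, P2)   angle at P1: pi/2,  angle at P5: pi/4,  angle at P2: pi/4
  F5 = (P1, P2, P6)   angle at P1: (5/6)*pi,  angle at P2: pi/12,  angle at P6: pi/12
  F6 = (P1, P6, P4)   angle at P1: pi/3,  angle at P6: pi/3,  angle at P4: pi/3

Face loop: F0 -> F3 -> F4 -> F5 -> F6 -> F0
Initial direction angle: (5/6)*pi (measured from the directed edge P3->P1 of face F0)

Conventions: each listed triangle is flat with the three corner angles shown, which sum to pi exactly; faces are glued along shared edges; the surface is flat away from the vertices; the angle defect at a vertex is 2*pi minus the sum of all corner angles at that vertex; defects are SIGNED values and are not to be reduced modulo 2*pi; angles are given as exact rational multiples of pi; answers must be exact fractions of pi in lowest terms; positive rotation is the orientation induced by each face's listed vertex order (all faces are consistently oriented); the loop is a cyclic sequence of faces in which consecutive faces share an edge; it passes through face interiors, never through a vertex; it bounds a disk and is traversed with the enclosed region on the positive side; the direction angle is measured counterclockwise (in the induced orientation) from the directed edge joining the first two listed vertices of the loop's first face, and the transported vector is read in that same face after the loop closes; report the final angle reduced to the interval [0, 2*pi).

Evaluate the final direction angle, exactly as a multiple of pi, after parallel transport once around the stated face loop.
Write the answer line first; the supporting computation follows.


Answer: final direction angle = (5/6)*pi

enclosed vertex P1: corner angles sum to 2*pi, defect = 2*pi - 2*pi = 0
transport around the loop rotates by the sum of enclosed defects; add to the initial angle mod 2*pi
final angle = (5/6)*pi + 0 = (5/6)*pi (mod 2*pi)


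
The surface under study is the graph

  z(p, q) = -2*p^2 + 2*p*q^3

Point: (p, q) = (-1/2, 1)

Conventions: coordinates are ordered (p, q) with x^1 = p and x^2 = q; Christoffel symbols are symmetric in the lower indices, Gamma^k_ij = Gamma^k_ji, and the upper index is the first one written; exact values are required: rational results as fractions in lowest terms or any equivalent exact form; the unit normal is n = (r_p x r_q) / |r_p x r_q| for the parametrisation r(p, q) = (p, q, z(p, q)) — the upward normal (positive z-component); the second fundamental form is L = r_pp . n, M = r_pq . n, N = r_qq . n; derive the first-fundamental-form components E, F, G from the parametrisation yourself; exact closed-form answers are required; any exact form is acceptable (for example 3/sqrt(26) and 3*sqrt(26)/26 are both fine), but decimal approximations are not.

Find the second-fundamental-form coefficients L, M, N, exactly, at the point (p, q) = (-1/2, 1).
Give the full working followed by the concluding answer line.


z_p = 4, z_q = -3, z_pp = -4, z_pq = 6, z_qq = -6
E = 17, F = -12, G = 10; answer radicand W^2 = 26
unnormalised second-form numerators: l = -4, m = 6, n = -6; L = l/sqrt(26), and similarly M = m/sqrt(W^2), N = n/sqrt(W^2)

Answer: L = -2*sqrt(26)/13, M = 3*sqrt(26)/13, N = -3*sqrt(26)/13


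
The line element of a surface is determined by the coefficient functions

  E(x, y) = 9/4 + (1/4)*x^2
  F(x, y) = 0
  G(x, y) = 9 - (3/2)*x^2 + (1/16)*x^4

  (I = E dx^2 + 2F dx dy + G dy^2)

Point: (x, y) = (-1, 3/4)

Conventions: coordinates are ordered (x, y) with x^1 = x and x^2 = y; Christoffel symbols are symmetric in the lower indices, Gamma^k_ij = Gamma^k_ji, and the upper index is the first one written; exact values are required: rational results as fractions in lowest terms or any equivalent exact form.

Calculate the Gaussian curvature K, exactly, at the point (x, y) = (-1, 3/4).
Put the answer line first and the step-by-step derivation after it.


Answer: K = 18/275

E = 5/2, F = 0, G = 121/16, EG - F^2 = 605/32 at the point
E_x = -1/2, E_y = 0, F_x = 0, F_y = 0, G_x = 11/4, G_y = 0
E_yy = 0, F_xy = 0, G_xx = -9/4
Evaluate Brioschi's two determinant matrices M1, M2 and divide by (EG - F^2)^2.
M1 = [[-E_yy/2 + F_xy - G_xx/2, E_x/2, F_x - E_y/2], [F_y - G_x/2, E, F], [G_y/2, F, G]] = [[9/8, -1/4, 0], [-11/8, 5/2, 0], [0, 0, 121/16]]; det M1 = 9559/512
M2 = [[0, E_y/2, G_x/2], [E_y/2, E, F], [G_x/2, F, G]] = [[0, 0, 11/8], [0, 5/2, 0], [11/8, 0, 121/16]]; det M2 = -605/128
det M1 - det M2 = 11979/512; K = 11979/512 / (605/32)^2 = 18/275


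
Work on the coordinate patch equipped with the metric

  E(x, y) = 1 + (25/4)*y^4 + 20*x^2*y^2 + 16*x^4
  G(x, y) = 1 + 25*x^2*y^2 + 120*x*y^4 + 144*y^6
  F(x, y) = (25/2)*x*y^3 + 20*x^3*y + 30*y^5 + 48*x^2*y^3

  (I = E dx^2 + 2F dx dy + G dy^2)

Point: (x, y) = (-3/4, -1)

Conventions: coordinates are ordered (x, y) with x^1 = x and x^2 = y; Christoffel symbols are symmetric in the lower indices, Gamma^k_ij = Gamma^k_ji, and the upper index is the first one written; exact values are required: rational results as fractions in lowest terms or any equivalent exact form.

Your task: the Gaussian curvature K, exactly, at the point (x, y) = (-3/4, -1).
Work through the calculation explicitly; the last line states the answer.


E = 377/16, F = -627/16, G = 1105/16, EG - F^2 = 733/8 at the point
E_x = -57, E_y = -95/2, F_x = 103/4, F_y = 3111/16, G_x = 165/2, G_y = -4257/8
E_yy = 195/2, F_xy = -579/4, G_xx = 50
By Brioschi, K is (det M1 - det M2) divided by (EG - F^2) squared.
M1 = [[-E_yy/2 + F_xy - G_xx/2, E_x/2, F_x - E_y/2], [F_y - G_x/2, E, F], [G_y/2, F, G]] = [[-437/2, -57/2, 99/2], [2451/16, 377/16, -627/16], [-4257/16, -627/16, 1105/16]]; det M1 = -19873/8
M2 = [[0, E_y/2, G_x/2], [E_y/2, E, F], [G_x/2, F, G]] = [[0, -95/4, 165/4], [-95/4, 377/16, -627/16], [165/4, -627/16, 1105/16]]; det M2 = -18125/8
det M1 - det M2 = -437/2; K = -437/2 / (733/8)^2 = -13984/537289

Answer: K = -13984/537289


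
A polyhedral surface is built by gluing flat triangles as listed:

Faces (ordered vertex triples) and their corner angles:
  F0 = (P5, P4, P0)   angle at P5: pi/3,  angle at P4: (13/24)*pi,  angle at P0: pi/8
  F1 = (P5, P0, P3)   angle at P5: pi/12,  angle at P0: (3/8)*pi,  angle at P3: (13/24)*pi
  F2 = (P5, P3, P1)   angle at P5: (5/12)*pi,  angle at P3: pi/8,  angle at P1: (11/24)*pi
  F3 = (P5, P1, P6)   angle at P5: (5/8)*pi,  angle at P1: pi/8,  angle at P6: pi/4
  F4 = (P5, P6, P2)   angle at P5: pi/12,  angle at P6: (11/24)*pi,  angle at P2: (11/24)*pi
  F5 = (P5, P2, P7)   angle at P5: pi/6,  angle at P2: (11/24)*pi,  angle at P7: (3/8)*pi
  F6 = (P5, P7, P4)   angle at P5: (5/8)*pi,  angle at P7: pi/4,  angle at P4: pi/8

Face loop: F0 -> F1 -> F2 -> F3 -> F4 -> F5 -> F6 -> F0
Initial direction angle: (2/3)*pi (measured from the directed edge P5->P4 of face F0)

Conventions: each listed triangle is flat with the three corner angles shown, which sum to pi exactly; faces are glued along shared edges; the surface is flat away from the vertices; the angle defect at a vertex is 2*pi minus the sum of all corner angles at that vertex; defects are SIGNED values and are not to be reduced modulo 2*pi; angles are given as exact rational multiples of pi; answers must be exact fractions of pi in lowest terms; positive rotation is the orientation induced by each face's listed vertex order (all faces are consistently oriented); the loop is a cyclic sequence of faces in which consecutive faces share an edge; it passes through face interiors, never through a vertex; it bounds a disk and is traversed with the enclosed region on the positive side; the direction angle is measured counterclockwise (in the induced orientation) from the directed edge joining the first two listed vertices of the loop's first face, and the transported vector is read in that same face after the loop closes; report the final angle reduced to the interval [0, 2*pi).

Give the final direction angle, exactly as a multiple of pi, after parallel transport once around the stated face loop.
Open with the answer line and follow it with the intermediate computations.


Answer: final direction angle = pi/3

enclosed vertex P5: corner angles sum to (7/3)*pi, defect = 2*pi - (7/3)*pi = -pi/3
the rotation equals the total enclosed defect, so the final angle is initial + defects (mod 2*pi)
final angle = (2/3)*pi - pi/3 = pi/3 (mod 2*pi)


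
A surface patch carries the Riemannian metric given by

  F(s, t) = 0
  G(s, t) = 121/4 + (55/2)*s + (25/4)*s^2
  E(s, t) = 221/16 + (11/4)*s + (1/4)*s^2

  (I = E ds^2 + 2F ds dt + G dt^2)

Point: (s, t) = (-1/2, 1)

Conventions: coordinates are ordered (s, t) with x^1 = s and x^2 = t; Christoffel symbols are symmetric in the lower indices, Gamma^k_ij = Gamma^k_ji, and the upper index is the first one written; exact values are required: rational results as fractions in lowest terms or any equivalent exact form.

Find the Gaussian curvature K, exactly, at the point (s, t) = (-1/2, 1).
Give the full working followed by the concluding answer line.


E = 25/2, F = 0, G = 289/16, EG - F^2 = 7225/32 at the point
E_s = 5/2, E_t = 0, F_s = 0, F_t = 0, G_s = 85/4, G_t = 0
E_tt = 0, F_st = 0, G_ss = 25/2
The intrinsic route: Brioschi's K = (det M1 - det M2)/(EG - F^2)^2.
M1 = [[-E_tt/2 + F_st - G_ss/2, E_s/2, F_s - E_t/2], [F_t - G_s/2, E, F], [G_t/2, F, G]] = [[-25/4, 5/4, 0], [-85/8, 25/2, 0], [0, 0, 289/16]]; det M1 = -599675/512
M2 = [[0, E_t/2, G_s/2], [E_t/2, E, F], [G_s/2, F, G]] = [[0, 0, 85/8], [0, 25/2, 0], [85/8, 0, 289/16]]; det M2 = -180625/128
det M1 - det M2 = 122825/512; K = 122825/512 / (7225/32)^2 = 2/425

Answer: K = 2/425


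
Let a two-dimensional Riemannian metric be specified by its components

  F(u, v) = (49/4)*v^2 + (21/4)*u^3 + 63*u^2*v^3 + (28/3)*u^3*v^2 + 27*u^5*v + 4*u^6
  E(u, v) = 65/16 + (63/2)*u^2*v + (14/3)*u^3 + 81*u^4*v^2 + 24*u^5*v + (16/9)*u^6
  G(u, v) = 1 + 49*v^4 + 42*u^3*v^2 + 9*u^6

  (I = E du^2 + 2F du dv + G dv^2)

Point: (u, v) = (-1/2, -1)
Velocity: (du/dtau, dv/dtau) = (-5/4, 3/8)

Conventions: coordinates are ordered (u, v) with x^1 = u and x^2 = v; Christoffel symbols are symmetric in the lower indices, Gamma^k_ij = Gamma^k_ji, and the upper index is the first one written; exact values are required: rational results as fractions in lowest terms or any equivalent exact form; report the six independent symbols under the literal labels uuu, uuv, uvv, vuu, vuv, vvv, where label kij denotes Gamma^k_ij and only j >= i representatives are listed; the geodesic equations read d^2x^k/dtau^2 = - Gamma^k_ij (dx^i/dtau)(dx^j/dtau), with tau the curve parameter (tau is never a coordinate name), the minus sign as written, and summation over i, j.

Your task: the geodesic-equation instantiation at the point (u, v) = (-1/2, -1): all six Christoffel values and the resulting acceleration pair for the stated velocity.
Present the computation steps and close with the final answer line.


E = 13/9, F = -53/12, G = 2873/64 at the point
E_u = -40/3, E_v = -3, F_u = 259/4, F_v = 2327/96, G_u = 477/16, G_v = -371/2
EG - F^2 = 26113/576;  g^inv = (576/26113) * [[2873/64, 53/12], [53/12, 13/9]]
first-kind symbols [ij,l] = (1/2)(d_i g_jl + d_j g_il - d_l g_ij): [uu,u] = E_u/2 = -20/3, [uu,v] = F_u - E_v/2 = 265/4, [uv,u] = E_v/2 = -3/2, [uv,v] = G_u/2 = 477/32, [vv,u] = F_v - G_u/2 = 28/3, [vv,v] = G_v/2 = -371/4
Gamma^u_ij = (G*[ij,u] - F*[ij,v])/(EG - F^2), Gamma^v_ij = (E*[ij,v] - F*[ij,u])/(EG - F^2)
Gamma_uuu = -3840/26113, Gamma_uuv = -864/26113, Gamma_uvv = 5376/26113, Gamma_vuu = 38160/26113, Gamma_vuv = 8586/26113, Gamma_vvv = -53424/26113
d^2u/dtau^2 = -(Gamma_uuu*(-5/4)^2 + 2*Gamma_uuv*(-5/4)*(3/8) + Gamma_uvv*(3/8)^2) = 4434/26113
d^2v/dtau^2 = -(Gamma_vuu*(-5/4)^2 + 2*Gamma_vuv*(-5/4)*(3/8) + Gamma_vvv*(3/8)^2) = -352503/208904

Answer: Gamma_uuu = -3840/26113, Gamma_uuv = -864/26113, Gamma_uvv = 5376/26113, Gamma_vuu = 38160/26113, Gamma_vuv = 8586/26113, Gamma_vvv = -53424/26113; accelerations (d^2u/dtau^2, d^2v/dtau^2) = (4434/26113, -352503/208904)


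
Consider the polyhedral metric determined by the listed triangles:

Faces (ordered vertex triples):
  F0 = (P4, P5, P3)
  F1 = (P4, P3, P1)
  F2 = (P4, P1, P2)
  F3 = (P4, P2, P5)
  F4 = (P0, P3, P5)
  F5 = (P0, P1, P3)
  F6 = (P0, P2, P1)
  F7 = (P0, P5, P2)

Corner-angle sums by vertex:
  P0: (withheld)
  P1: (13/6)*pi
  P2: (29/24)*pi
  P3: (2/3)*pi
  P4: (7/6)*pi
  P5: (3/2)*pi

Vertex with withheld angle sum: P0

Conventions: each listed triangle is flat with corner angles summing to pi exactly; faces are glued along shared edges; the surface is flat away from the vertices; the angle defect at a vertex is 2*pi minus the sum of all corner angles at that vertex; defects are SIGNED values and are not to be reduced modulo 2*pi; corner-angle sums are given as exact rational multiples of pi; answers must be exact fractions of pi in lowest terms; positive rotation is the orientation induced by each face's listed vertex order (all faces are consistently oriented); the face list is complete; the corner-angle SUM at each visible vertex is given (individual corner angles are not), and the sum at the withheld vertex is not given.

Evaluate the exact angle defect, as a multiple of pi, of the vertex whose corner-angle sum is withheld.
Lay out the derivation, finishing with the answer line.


V = 6, E = 12, F = 8; chi = V - E + F = 2
Gauss-Bonnet: total defect = 2*pi*chi = 4*pi; visible defects sum to (79/24)*pi

Answer: defect(P0) = (17/24)*pi


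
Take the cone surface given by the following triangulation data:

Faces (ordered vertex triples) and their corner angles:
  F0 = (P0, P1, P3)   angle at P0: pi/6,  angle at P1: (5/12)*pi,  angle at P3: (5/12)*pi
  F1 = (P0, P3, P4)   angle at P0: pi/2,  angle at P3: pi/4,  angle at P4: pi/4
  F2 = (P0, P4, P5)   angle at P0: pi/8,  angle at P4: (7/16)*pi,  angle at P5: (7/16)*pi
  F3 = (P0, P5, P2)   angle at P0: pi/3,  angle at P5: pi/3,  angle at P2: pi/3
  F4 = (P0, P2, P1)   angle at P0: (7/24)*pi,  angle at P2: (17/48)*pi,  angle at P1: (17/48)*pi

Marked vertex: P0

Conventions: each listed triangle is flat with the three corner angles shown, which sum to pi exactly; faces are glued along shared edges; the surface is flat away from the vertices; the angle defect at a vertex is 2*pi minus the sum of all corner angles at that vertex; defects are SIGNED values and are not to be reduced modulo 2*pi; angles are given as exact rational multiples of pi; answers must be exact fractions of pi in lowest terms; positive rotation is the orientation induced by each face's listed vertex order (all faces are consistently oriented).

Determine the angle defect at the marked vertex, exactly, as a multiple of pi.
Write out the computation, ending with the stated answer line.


Sum of corner angles at P0: (17/12)*pi
defect = 2*pi - (17/12)*pi

Answer: defect(P0) = (7/12)*pi


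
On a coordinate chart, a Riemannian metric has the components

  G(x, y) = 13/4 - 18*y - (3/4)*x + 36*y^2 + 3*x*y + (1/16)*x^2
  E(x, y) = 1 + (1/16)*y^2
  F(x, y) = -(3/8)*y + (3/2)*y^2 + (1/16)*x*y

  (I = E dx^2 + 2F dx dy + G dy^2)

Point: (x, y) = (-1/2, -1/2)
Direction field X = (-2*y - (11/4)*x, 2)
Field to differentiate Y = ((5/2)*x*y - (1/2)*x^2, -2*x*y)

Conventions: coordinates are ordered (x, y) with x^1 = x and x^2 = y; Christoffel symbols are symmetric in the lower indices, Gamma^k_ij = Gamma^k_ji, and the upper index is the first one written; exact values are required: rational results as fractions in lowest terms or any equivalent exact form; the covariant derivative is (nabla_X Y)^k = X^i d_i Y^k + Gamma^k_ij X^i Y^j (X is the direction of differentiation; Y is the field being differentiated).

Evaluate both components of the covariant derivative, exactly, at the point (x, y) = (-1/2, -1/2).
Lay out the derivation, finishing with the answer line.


E = 65/64, F = 37/64, G = 1433/64 at the point
E_x = 0, E_y = -1/16, F_x = -1/32, F_y = -61/32, G_x = -37/16, G_y = -111/2
EG - F^2 = 717/32;  g^inv = (32/717) * [[1433/64, -37/64], [-37/64, 65/64]]
first-kind symbols [ij,l] = (1/2)(d_i g_jl + d_j g_il - d_l g_ij): [xx,x] = E_x/2 = 0, [xx,y] = F_x - E_y/2 = 0, [xy,x] = E_y/2 = -1/32, [xy,y] = G_x/2 = -37/32, [yy,x] = F_y - G_x/2 = -3/4, [yy,y] = G_y/2 = -111/4
Gamma^x_ij = (G*[ij,x] - F*[ij,y])/(EG - F^2), Gamma^y_ij = (E*[ij,y] - F*[ij,x])/(EG - F^2)
Gamma_xxx = 0, Gamma_xxy = -1/717, Gamma_xyy = -8/239, Gamma_yxx = 0, Gamma_yxy = -37/717, Gamma_yyy = -296/239
X = (19/8, 2), Y = (1/2, -1/2) at the point

Answer: (nabla_X Y)^x = -32485/7648, (nabla_X Y)^y = 21503/3824
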